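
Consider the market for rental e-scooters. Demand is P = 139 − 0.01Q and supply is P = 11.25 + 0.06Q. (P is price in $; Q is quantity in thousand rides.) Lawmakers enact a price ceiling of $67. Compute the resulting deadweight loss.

Competitive equilibrium: 139 − 0.01Q = 11.25 + 0.06Q → Q* = 1825, P* = 120.75.
At the ceiling P = 67, quantity supplied = (67 − 11.25)/0.06 = 929.16667.
Willingness to pay at Q' = 929.16667: 139 − 0.01·929.16667 = 129.70833.
ΔQ = 1825 − 929.16667 = 895.83333; wedge = 129.70833 − 67 = 62.70833.
Deadweight loss = ½ × 895.83333 × 62.70833 = $28088.11 thousand.

$28088.11 thousand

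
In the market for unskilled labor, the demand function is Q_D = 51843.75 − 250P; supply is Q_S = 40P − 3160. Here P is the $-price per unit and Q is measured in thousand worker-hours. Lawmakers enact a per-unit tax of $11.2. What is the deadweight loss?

In inverse form: demand P = 207.375 − 0.004Q, supply P = 79 + 0.025Q.
Competitive equilibrium: 207.375 − 0.004Q = 79 + 0.025Q → Q* = 4426.7241, P* = 189.6681.
With the tax, the buyer price exceeds the seller price by 11.2: (207.375 − 0.004Q) − (79 + 0.025Q) = 11.2 → Q' = 4040.5172.
ΔQ = 4426.7241 − 4040.5172 = 386.2069; the wedge equals the tax, 11.2.
DWL = ½ × 386.2069 × 11.2 = $2162.76 thousand.

$2162.76 thousand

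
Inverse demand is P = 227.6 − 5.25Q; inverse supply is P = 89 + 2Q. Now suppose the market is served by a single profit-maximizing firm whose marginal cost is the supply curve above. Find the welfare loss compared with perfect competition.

233.70

Competitive equilibrium: 227.6 − 5.25Q = 89 + 2Q → Q* = 19.1172, P* = 127.2345.
Marginal revenue: MR = 227.6 − 10.5Q. Set MR = MC: 227.6 − 10.5Q = 89 + 2Q → Q_m = 11.088.
Price P_m = 227.6 − 5.25·11.088 = 169.388; MC(Q_m) = 89 + 2·11.088 = 111.176.
Competitive Q* = 19.1172, so ΔQ = 8.0292; wedge = 169.388 − 111.176 = 58.212.
Deadweight loss = ½ × 8.0292 × 58.212 = 233.70.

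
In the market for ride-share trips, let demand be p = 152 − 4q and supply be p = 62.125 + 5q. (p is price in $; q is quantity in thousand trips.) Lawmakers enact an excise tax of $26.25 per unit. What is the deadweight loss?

Competitive equilibrium: 152 − 4q = 62.125 + 5q → q* = 9.9861, p* = 112.0556.
With the tax, the buyer price exceeds the seller price by 26.25: (152 − 4q) − (62.125 + 5q) = 26.25 → q' = 7.0694.
Δq = 9.9861 − 7.0694 = 2.9167; the wedge equals the tax, 26.25.
Deadweight loss = ½ × 2.9167 × 26.25 = $38.28 thousand.

$38.28 thousand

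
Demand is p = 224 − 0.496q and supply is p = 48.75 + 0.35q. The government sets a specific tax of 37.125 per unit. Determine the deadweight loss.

814.58

Competitive equilibrium: 224 − 0.496q = 48.75 + 0.35q → q* = 207.1513, p* = 121.253.
With the tax, the buyer price exceeds the seller price by 37.125: (224 − 0.496q) − (48.75 + 0.35q) = 37.125 → q' = 163.2683.
Δq = 207.1513 − 163.2683 = 43.883; the wedge equals the tax, 37.125.
The triangle = ½ × 43.883 × 37.125 = 814.58.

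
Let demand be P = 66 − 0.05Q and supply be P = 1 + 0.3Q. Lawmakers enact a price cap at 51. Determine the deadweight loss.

63.49

Competitive equilibrium: 66 − 0.05Q = 1 + 0.3Q → Q* = 185.7143, P* = 56.7143.
At the ceiling P = 51, quantity supplied = (51 − 1)/0.3 = 166.6667.
Willingness to pay at Q' = 166.6667: 66 − 0.05·166.6667 = 57.6667.
ΔQ = 185.7143 − 166.6667 = 19.0476; wedge = 57.6667 − 51 = 6.6667.
The triangle = ½ × 19.0476 × 6.6667 = 63.49.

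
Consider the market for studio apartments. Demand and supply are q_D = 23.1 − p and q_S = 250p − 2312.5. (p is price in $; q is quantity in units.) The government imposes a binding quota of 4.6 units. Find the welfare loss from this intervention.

$42.44

In inverse form: demand p = 23.1 − q, supply p = 9.25 + 0.004q.
Competitive equilibrium: 23.1 − q = 9.25 + 0.004q → q* = 13.7948, p* = 9.3052.
At q = 4.6: demand price = 23.1 − 1·4.6 = 18.5; supply price = 9.25 + 0.004·4.6 = 9.2684.
Δq = 13.7948 − 4.6 = 9.1948; wedge = 18.5 − 9.2684 = 9.2316.
The triangle = ½ × 9.1948 × 9.2316 = $42.44.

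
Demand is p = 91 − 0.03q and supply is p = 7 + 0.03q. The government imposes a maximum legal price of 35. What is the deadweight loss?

Competitive equilibrium: 91 − 0.03q = 7 + 0.03q → q* = 1400, p* = 49.
At the ceiling p = 35, quantity supplied = (35 − 7)/0.03 = 933.3333.
Willingness to pay at q' = 933.3333: 91 − 0.03·933.3333 = 63.
Δq = 1400 − 933.3333 = 466.6667; wedge = 63 − 35 = 28.
Deadweight loss = ½ × 466.6667 × 28 = 6533.33.

6533.33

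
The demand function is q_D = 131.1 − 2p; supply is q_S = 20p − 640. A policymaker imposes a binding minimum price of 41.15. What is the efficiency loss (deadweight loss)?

In inverse form: demand p = 65.55 − 0.5q, supply p = 32 + 0.05q.
Competitive equilibrium: 65.55 − 0.5q = 32 + 0.05q → q* = 61, p* = 35.05.
At the floor p = 41.15, quantity demanded = (65.55 − 41.15)/0.5 = 48.8.
Sellers' marginal cost at q' = 48.8: 32 + 0.05·48.8 = 34.44.
Δq = 61 − 48.8 = 12.2; wedge = 41.15 − 34.44 = 6.71.
DWL = ½ × 12.2 × 6.71 = 40.931.

40.931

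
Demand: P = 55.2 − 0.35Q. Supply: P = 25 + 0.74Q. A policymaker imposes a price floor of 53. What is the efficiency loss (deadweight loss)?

250.07

Competitive equilibrium: 55.2 − 0.35Q = 25 + 0.74Q → Q* = 27.7064, P* = 45.5028.
At the floor P = 53, quantity demanded = (55.2 − 53)/0.35 = 6.2857.
Sellers' marginal cost at Q' = 6.2857: 25 + 0.74·6.2857 = 29.6514.
ΔQ = 27.7064 − 6.2857 = 21.4207; wedge = 53 − 29.6514 = 23.3486.
DWL = ½ × 21.4207 × 23.3486 = 250.07.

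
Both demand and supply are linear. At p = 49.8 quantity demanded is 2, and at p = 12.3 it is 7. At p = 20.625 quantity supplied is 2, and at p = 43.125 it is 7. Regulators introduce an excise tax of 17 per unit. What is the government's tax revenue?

51.25

Demand slope = (12.3 − 49.8)/(7 − 2) = −7.5, so p = 64.8 − 7.5q.
Supply slope = (43.125 − 20.625)/(7 − 2) = 4.5, so p = 11.625 + 4.5q.
Competitive equilibrium: 64.8 − 7.5q = 11.625 + 4.5q → q* = 4.4313, p* = 31.5656.
With the tax, the buyer price exceeds the seller price by 17: (64.8 − 7.5q) − (11.625 + 4.5q) = 17 → q' = 3.0146.
Tax revenue = 17 × 3.0146 = 51.25.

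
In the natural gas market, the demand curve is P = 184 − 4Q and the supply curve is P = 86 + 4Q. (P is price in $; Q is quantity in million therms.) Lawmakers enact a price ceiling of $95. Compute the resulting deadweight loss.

$400 million

Competitive equilibrium: 184 − 4Q = 86 + 4Q → Q* = 12.25, P* = 135.
At the ceiling P = 95, quantity supplied = (95 − 86)/4 = 2.25.
Willingness to pay at Q' = 2.25: 184 − 4·2.25 = 175.
ΔQ = 12.25 − 2.25 = 10; wedge = 175 − 95 = 80.
Deadweight loss = ½ × 10 × 80 = $400 million.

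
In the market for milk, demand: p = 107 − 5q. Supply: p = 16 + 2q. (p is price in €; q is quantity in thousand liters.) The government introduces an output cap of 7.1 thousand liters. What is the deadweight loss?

€121.835 thousand

Competitive equilibrium: 107 − 5q = 16 + 2q → q* = 13, p* = 42.
At q = 7.1: demand price = 107 − 5·7.1 = 71.5; supply price = 16 + 2·7.1 = 30.2.
Δq = 13 − 7.1 = 5.9; wedge = 71.5 − 30.2 = 41.3.
The triangle = ½ × 5.9 × 41.3 = €121.835 thousand.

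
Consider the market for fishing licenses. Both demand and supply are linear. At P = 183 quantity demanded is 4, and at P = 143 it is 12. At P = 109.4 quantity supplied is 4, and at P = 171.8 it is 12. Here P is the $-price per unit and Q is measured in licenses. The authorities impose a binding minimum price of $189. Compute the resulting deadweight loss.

$309.136

Demand slope = (143 − 183)/(12 − 4) = −5, so P = 203 − 5Q.
Supply slope = (171.8 − 109.4)/(12 − 4) = 7.8, so P = 78.2 + 7.8Q.
Competitive equilibrium: 203 − 5Q = 78.2 + 7.8Q → Q* = 9.75, P* = 154.25.
At the floor P = 189, quantity demanded = (203 − 189)/5 = 2.8.
Sellers' marginal cost at Q' = 2.8: 78.2 + 7.8·2.8 = 100.04.
ΔQ = 9.75 − 2.8 = 6.95; wedge = 189 − 100.04 = 88.96.
Welfare loss = ½ × 6.95 × 88.96 = $309.136.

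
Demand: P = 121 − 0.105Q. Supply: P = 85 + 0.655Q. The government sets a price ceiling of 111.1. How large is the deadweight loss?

21.50

Competitive equilibrium: 121 − 0.105Q = 85 + 0.655Q → Q* = 47.3684, P* = 116.0263.
At the ceiling P = 111.1, quantity supplied = (111.1 − 85)/0.655 = 39.8473.
Willingness to pay at Q' = 39.8473: 121 − 0.105·39.8473 = 116.816.
ΔQ = 47.3684 − 39.8473 = 7.5211; wedge = 116.816 − 111.1 = 5.716.
Welfare loss = ½ × 7.5211 × 5.716 = 21.50.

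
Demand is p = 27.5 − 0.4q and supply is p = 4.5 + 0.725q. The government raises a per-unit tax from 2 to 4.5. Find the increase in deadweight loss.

Competitive equilibrium: 27.5 − 0.4q = 4.5 + 0.725q → q* = 20.4444, p* = 19.3222.
For a per-unit tax t: Δq = t/1.125, so DWL = ½·t·(t/1.125) = t²/2.25.
At t = 2: DWL = 1.778. At t = 4.5: DWL = 9.
Increase = 9 − 1.778 = 7.22.

7.22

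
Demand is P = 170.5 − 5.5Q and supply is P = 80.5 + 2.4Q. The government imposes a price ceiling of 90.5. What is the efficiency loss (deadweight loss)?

Competitive equilibrium: 170.5 − 5.5Q = 80.5 + 2.4Q → Q* = 11.3924, P* = 107.8418.
At the ceiling P = 90.5, quantity supplied = (90.5 − 80.5)/2.4 = 4.1667.
Willingness to pay at Q' = 4.1667: 170.5 − 5.5·4.1667 = 147.5832.
ΔQ = 11.3924 − 4.1667 = 7.2257; wedge = 147.5832 − 90.5 = 57.0832.
The triangle = ½ × 7.2257 × 57.0832 = 206.23.

206.23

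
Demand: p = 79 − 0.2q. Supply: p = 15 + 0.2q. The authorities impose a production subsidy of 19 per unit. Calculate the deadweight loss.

451.25

Competitive equilibrium: 79 − 0.2q = 15 + 0.2q → q* = 160, p* = 47.
The subsidy lowers effective supply by 19: p = 0.2q − 4.
New quantity: 79 − 0.2q = 0.2q − 4 → q' = 207.5.
Overproduction Δq = 207.5 − 160 = 47.5; wedge = subsidy = 19.
DWL = ½ × 47.5 × 19 = 451.25.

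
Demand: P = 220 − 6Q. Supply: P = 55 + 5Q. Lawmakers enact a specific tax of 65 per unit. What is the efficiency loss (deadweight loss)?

192.05

Competitive equilibrium: 220 − 6Q = 55 + 5Q → Q* = 15, P* = 130.
With the tax, the buyer price exceeds the seller price by 65: (220 − 6Q) − (55 + 5Q) = 65 → Q' = 9.0909.
ΔQ = 15 − 9.0909 = 5.9091; the wedge equals the tax, 65.
Deadweight loss = ½ × 5.9091 × 65 = 192.05.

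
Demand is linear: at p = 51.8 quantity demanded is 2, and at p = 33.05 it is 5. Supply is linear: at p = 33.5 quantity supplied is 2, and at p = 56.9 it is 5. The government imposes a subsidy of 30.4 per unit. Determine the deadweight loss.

32.89

Demand slope = (33.05 − 51.8)/(5 − 2) = −6.25, so p = 64.3 − 6.25q.
Supply slope = (56.9 − 33.5)/(5 − 2) = 7.8, so p = 17.9 + 7.8q.
Competitive equilibrium: 64.3 − 6.25q = 17.9 + 7.8q → q* = 3.3025, p* = 43.6594.
The subsidy lowers effective supply by 30.4: p = 7.8q − 12.5.
New quantity: 64.3 − 6.25q = 7.8q − 12.5 → q' = 5.4662.
Overproduction Δq = 5.4662 − 3.3025 = 2.1637; wedge = subsidy = 30.4.
Welfare loss = ½ × 2.1637 × 30.4 = 32.89.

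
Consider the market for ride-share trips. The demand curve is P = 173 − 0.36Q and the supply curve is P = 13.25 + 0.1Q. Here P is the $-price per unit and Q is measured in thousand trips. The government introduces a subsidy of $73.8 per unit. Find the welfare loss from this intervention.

$5920.04 thousand

Competitive equilibrium: 173 − 0.36Q = 13.25 + 0.1Q → Q* = 347.2826, P* = 47.9783.
The subsidy lowers effective supply by 73.8: P = 0.1Q − 60.55.
New quantity: 173 − 0.36Q = 0.1Q − 60.55 → Q' = 507.7174.
Overproduction ΔQ = 507.7174 − 347.2826 = 160.4348; wedge = subsidy = 73.8.
Welfare loss = ½ × 160.4348 × 73.8 = $5920.04 thousand.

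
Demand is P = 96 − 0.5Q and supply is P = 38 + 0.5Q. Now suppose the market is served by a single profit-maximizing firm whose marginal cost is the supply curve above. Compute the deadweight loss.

Competitive equilibrium: 96 − 0.5Q = 38 + 0.5Q → Q* = 58, P* = 67.
Marginal revenue: MR = 96 − Q. Set MR = MC: 96 − Q = 38 + 0.5Q → Q_m = 38.6667.
Price P_m = 96 − 0.5·38.6667 = 76.6667; MC(Q_m) = 38 + 0.5·38.6667 = 57.3334.
Competitive Q* = 58, so ΔQ = 19.3333; wedge = 76.6667 − 57.3334 = 19.3333.
Welfare loss = ½ × 19.3333 × 19.3333 = 186.89.

186.89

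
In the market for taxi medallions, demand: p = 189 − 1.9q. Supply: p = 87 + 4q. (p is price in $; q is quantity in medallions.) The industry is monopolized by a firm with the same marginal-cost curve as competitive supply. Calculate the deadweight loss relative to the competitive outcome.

$52.32

Competitive equilibrium: 189 − 1.9q = 87 + 4q → q* = 17.2881, p* = 156.1525.
Marginal revenue: MR = 189 − 3.8q. Set MR = MC: 189 − 3.8q = 87 + 4q → q_m = 13.0769.
Price p_m = 189 − 1.9·13.0769 = 164.1539; MC(q_m) = 87 + 4·13.0769 = 139.3076.
Competitive q* = 17.2881, so Δq = 4.2112; wedge = 164.1539 − 139.3076 = 24.8463.
The triangle = ½ × 4.2112 × 24.8463 = $52.32.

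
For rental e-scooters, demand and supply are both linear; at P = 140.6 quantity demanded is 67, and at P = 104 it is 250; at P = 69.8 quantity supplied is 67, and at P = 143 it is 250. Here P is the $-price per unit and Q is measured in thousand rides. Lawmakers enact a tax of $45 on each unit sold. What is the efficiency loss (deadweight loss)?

Demand slope = (104 − 140.6)/(250 − 67) = −0.2, so P = 154 − 0.2Q.
Supply slope = (143 − 69.8)/(250 − 67) = 0.4, so P = 43 + 0.4Q.
Competitive equilibrium: 154 − 0.2Q = 43 + 0.4Q → Q* = 185, P* = 117.
With the tax, the buyer price exceeds the seller price by 45: (154 − 0.2Q) − (43 + 0.4Q) = 45 → Q' = 110.
ΔQ = 185 − 110 = 75; the wedge equals the tax, 45.
The triangle = ½ × 75 × 45 = $1687.50 thousand.

$1687.50 thousand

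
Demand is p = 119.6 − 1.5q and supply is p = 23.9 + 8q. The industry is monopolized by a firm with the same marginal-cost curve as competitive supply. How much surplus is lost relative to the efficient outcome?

8.96

Competitive equilibrium: 119.6 − 1.5q = 23.9 + 8q → q* = 10.0737, p* = 104.4895.
Marginal revenue: MR = 119.6 − 3q. Set MR = MC: 119.6 − 3q = 23.9 + 8q → q_m = 8.7.
Price p_m = 119.6 − 1.5·8.7 = 106.55; MC(q_m) = 23.9 + 8·8.7 = 93.5.
Competitive q* = 10.0737, so Δq = 1.3737; wedge = 106.55 − 93.5 = 13.05.
DWL = ½ × 1.3737 × 13.05 = 8.96.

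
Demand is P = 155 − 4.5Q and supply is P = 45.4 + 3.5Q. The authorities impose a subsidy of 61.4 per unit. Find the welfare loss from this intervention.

Competitive equilibrium: 155 − 4.5Q = 45.4 + 3.5Q → Q* = 13.7, P* = 93.35.
The subsidy lowers effective supply by 61.4: P = 3.5Q − 16.
New quantity: 155 − 4.5Q = 3.5Q − 16 → Q' = 21.375.
Overproduction ΔQ = 21.375 − 13.7 = 7.675; wedge = subsidy = 61.4.
DWL = ½ × 7.675 × 61.4 = 235.62.

235.62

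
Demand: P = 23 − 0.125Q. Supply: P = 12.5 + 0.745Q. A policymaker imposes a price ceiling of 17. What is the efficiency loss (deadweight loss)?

15.81

Competitive equilibrium: 23 − 0.125Q = 12.5 + 0.745Q → Q* = 12.069, P* = 21.4914.
At the ceiling P = 17, quantity supplied = (17 − 12.5)/0.745 = 6.0403.
Willingness to pay at Q' = 6.0403: 23 − 0.125·6.0403 = 22.245.
ΔQ = 12.069 − 6.0403 = 6.0287; wedge = 22.245 − 17 = 5.245.
Deadweight loss = ½ × 6.0287 × 5.245 = 15.81.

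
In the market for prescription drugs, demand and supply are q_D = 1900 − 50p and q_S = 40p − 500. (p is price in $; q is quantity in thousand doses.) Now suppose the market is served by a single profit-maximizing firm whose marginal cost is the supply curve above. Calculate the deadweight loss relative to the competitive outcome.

$684.02 thousand

In inverse form: demand p = 38 − 0.02q, supply p = 12.5 + 0.025q.
Competitive equilibrium: 38 − 0.02q = 12.5 + 0.025q → q* = 566.6667, p* = 26.6667.
Marginal revenue: MR = 38 − 0.04q. Set MR = MC: 38 − 0.04q = 12.5 + 0.025q → q_m = 392.3077.
Price p_m = 38 − 0.02·392.3077 = 30.1538; MC(q_m) = 12.5 + 0.025·392.3077 = 22.3077.
Competitive q* = 566.6667, so Δq = 174.359; wedge = 30.1538 − 22.3077 = 7.8461.
Welfare loss = ½ × 174.359 × 7.8461 = $684.02 thousand.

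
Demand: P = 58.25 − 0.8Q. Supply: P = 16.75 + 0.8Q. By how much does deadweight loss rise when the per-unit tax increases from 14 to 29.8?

Competitive equilibrium: 58.25 − 0.8Q = 16.75 + 0.8Q → Q* = 25.9375, P* = 37.5.
For a per-unit tax t: ΔQ = t/1.6, so DWL = ½·t·(t/1.6) = t²/3.2.
At t = 14: DWL = 61.25. At t = 29.8: DWL = 277.513.
Increase = 277.513 − 61.25 = 216.26.

216.26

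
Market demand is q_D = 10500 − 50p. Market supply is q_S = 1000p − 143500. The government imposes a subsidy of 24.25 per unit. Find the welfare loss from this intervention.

In inverse form: demand p = 210 − 0.02q, supply p = 143.5 + 0.001q.
Competitive equilibrium: 210 − 0.02q = 143.5 + 0.001q → q* = 3166.6667, p* = 146.6667.
The subsidy lowers effective supply by 24.25: p = 119.25 + 0.001q.
New quantity: 210 − 0.02q = 119.25 + 0.001q → q' = 4321.4286.
Overproduction Δq = 4321.4286 − 3166.6667 = 1154.7619; wedge = subsidy = 24.25.
DWL = ½ × 1154.7619 × 24.25 = 14001.49.

14001.49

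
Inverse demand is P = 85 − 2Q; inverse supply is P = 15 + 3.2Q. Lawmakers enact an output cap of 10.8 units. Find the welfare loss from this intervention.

18.42

Competitive equilibrium: 85 − 2Q = 15 + 3.2Q → Q* = 13.4615, P* = 58.0769.
At Q = 10.8: demand price = 85 − 2·10.8 = 63.4; supply price = 15 + 3.2·10.8 = 49.56.
ΔQ = 13.4615 − 10.8 = 2.6615; wedge = 63.4 − 49.56 = 13.84.
Deadweight loss = ½ × 2.6615 × 13.84 = 18.42.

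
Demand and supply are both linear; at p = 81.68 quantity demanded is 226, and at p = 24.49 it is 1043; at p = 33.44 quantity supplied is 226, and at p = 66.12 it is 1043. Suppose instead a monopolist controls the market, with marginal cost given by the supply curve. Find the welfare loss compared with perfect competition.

3673.36

Demand slope = (24.49 − 81.68)/(1043 − 226) = −0.07, so p = 97.5 − 0.07q.
Supply slope = (66.12 − 33.44)/(1043 − 226) = 0.04, so p = 24.4 + 0.04q.
Competitive equilibrium: 97.5 − 0.07q = 24.4 + 0.04q → q* = 664.5455, p* = 50.9818.
Marginal revenue: MR = 97.5 − 0.14q. Set MR = MC: 97.5 − 0.14q = 24.4 + 0.04q → q_m = 406.1111.
Price p_m = 97.5 − 0.07·406.1111 = 69.0722; MC(q_m) = 24.4 + 0.04·406.1111 = 40.6444.
Competitive q* = 664.5455, so Δq = 258.4344; wedge = 69.0722 − 40.6444 = 28.4278.
The triangle = ½ × 258.4344 × 28.4278 = 3673.36.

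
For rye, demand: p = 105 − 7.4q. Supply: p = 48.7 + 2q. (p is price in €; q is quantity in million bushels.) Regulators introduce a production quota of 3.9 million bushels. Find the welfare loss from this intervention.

Competitive equilibrium: 105 − 7.4q = 48.7 + 2q → q* = 5.9894, p* = 60.6787.
At q = 3.9: demand price = 105 − 7.4·3.9 = 76.14; supply price = 48.7 + 2·3.9 = 56.5.
Δq = 5.9894 − 3.9 = 2.0894; wedge = 76.14 − 56.5 = 19.64.
Deadweight loss = ½ × 2.0894 × 19.64 = €20.52 million.

€20.52 million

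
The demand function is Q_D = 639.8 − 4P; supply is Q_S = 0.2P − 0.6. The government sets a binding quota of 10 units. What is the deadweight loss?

1039.03

In inverse form: demand P = 159.95 − 0.25Q, supply P = 3 + 5Q.
Competitive equilibrium: 159.95 − 0.25Q = 3 + 5Q → Q* = 29.8952, P* = 152.4762.
At Q = 10: demand price = 159.95 − 0.25·10 = 157.45; supply price = 3 + 5·10 = 53.
ΔQ = 29.8952 − 10 = 19.8952; wedge = 157.45 − 53 = 104.45.
The triangle = ½ × 19.8952 × 104.45 = 1039.03.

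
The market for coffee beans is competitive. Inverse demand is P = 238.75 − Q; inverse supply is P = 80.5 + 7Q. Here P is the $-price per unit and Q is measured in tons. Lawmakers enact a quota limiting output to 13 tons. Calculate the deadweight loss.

Competitive equilibrium: 238.75 − Q = 80.5 + 7Q → Q* = 19.7813, P* = 218.9688.
At Q = 13: demand price = 238.75 − 1·13 = 225.75; supply price = 80.5 + 7·13 = 171.5.
ΔQ = 19.7813 − 13 = 6.7813; wedge = 225.75 − 171.5 = 54.25.
The triangle = ½ × 6.7813 × 54.25 = $183.94.

$183.94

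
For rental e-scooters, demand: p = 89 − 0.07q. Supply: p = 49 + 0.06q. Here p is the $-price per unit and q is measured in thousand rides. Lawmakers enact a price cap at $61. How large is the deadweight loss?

$753.85 thousand

Competitive equilibrium: 89 − 0.07q = 49 + 0.06q → q* = 307.6923, p* = 67.4615.
At the ceiling p = 61, quantity supplied = (61 − 49)/0.06 = 200.
Willingness to pay at q' = 200: 89 − 0.07·200 = 75.
Δq = 307.6923 − 200 = 107.6923; wedge = 75 − 61 = 14.
The triangle = ½ × 107.6923 × 14 = $753.85 thousand.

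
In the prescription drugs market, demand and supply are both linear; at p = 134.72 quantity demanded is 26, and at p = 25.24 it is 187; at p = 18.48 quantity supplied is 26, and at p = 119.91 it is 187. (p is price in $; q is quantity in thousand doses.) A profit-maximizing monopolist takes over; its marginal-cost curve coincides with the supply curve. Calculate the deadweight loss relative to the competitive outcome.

$1006.77 thousand

Demand slope = (25.24 − 134.72)/(187 − 26) = −0.68, so p = 152.4 − 0.68q.
Supply slope = (119.91 − 18.48)/(187 − 26) = 0.63, so p = 2.1 + 0.63q.
Competitive equilibrium: 152.4 − 0.68q = 2.1 + 0.63q → q* = 114.7328, p* = 74.3817.
Marginal revenue: MR = 152.4 − 1.36q. Set MR = MC: 152.4 − 1.36q = 2.1 + 0.63q → q_m = 75.5276.
Price p_m = 152.4 − 0.68·75.5276 = 101.0412; MC(q_m) = 2.1 + 0.63·75.5276 = 49.6824.
Competitive q* = 114.7328, so Δq = 39.2052; wedge = 101.0412 − 49.6824 = 51.3588.
Deadweight loss = ½ × 39.2052 × 51.3588 = $1006.77 thousand.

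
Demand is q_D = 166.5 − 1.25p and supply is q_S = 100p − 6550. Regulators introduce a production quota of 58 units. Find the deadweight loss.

In inverse form: demand p = 133.2 − 0.8q, supply p = 65.5 + 0.01q.
Competitive equilibrium: 133.2 − 0.8q = 65.5 + 0.01q → q* = 83.5802, p* = 66.3358.
At q = 58: demand price = 133.2 − 0.8·58 = 86.8; supply price = 65.5 + 0.01·58 = 66.08.
Δq = 83.5802 − 58 = 25.5802; wedge = 86.8 − 66.08 = 20.72.
Deadweight loss = ½ × 25.5802 × 20.72 = 265.01.

265.01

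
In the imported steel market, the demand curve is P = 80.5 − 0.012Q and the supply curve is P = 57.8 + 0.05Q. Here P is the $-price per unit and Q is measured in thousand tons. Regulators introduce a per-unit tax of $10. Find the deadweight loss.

$806.45 thousand

Competitive equilibrium: 80.5 − 0.012Q = 57.8 + 0.05Q → Q* = 366.129, P* = 76.1065.
With the tax, the buyer price exceeds the seller price by 10: (80.5 − 0.012Q) − (57.8 + 0.05Q) = 10 → Q' = 204.8387.
ΔQ = 366.129 − 204.8387 = 161.2903; the wedge equals the tax, 10.
DWL = ½ × 161.2903 × 10 = $806.45 thousand.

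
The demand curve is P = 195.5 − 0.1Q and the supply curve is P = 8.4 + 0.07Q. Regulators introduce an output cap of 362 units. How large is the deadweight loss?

46368.57

Competitive equilibrium: 195.5 − 0.1Q = 8.4 + 0.07Q → Q* = 1100.5882, P* = 85.4412.
At Q = 362: demand price = 195.5 − 0.1·362 = 159.3; supply price = 8.4 + 0.07·362 = 33.74.
ΔQ = 1100.5882 − 362 = 738.5882; wedge = 159.3 − 33.74 = 125.56.
DWL = ½ × 738.5882 × 125.56 = 46368.57.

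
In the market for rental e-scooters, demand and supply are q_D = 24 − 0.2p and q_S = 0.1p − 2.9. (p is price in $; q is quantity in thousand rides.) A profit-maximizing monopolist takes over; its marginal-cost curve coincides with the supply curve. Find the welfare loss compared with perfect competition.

In inverse form: demand p = 120 − 5q, supply p = 29 + 10q.
Competitive equilibrium: 120 − 5q = 29 + 10q → q* = 6.0667, p* = 89.6667.
Marginal revenue: MR = 120 − 10q. Set MR = MC: 120 − 10q = 29 + 10q → q_m = 4.55.
Price p_m = 120 − 5·4.55 = 97.25; MC(q_m) = 29 + 10·4.55 = 74.5.
Competitive q* = 6.0667, so Δq = 1.5167; wedge = 97.25 − 74.5 = 22.75.
Deadweight loss = ½ × 1.5167 × 22.75 = $17.25 thousand.

$17.25 thousand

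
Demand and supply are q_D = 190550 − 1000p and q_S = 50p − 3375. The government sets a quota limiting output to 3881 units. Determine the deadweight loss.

41102.84

In inverse form: demand p = 190.55 − 0.001q, supply p = 67.5 + 0.02q.
Competitive equilibrium: 190.55 − 0.001q = 67.5 + 0.02q → q* = 5859.5238, p* = 184.6905.
At q = 3881: demand price = 190.55 − 0.001·3881 = 186.669; supply price = 67.5 + 0.02·3881 = 145.12.
Δq = 5859.5238 − 3881 = 1978.5238; wedge = 186.669 − 145.12 = 41.549.
Deadweight loss = ½ × 1978.5238 × 41.549 = 41102.84.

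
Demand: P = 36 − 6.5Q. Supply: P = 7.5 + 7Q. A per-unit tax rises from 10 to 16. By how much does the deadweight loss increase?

5.78

Competitive equilibrium: 36 − 6.5Q = 7.5 + 7Q → Q* = 2.1111, P* = 22.2778.
For a per-unit tax t: ΔQ = t/13.5, so DWL = ½·t·(t/13.5) = t²/27.
At t = 10: DWL = 3.704. At t = 16: DWL = 9.481.
Increase = 9.481 − 3.704 = 5.78.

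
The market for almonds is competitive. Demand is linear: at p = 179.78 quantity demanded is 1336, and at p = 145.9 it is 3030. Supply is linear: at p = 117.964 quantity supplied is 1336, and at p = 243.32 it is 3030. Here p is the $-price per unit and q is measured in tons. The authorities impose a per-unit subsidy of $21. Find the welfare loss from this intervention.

Demand slope = (145.9 − 179.78)/(3030 − 1336) = −0.02, so p = 206.5 − 0.02q.
Supply slope = (243.32 − 117.964)/(3030 − 1336) = 0.074, so p = 19.1 + 0.074q.
Competitive equilibrium: 206.5 − 0.02q = 19.1 + 0.074q → q* = 1993.61702, p* = 166.62766.
The subsidy lowers effective supply by 21: p = 0.074q − 1.9.
New quantity: 206.5 − 0.02q = 0.074q − 1.9 → q' = 2217.02128.
Overproduction Δq = 2217.02128 − 1993.61702 = 223.40426; wedge = subsidy = 21.
DWL = ½ × 223.40426 × 21 = $2345.74.

$2345.74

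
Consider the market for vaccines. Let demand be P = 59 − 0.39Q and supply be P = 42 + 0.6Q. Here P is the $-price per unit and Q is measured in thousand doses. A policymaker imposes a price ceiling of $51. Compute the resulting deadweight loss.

Competitive equilibrium: 59 − 0.39Q = 42 + 0.6Q → Q* = 17.1717, P* = 52.303.
At the ceiling P = 51, quantity supplied = (51 − 42)/0.6 = 15.
Willingness to pay at Q' = 15: 59 − 0.39·15 = 53.15.
ΔQ = 17.1717 − 15 = 2.1717; wedge = 53.15 − 51 = 2.15.
DWL = ½ × 2.1717 × 2.15 = $2.33 thousand.

$2.33 thousand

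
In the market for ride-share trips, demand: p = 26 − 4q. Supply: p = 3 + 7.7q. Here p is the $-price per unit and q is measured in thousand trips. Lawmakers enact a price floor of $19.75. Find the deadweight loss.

$0.95 thousand

Competitive equilibrium: 26 − 4q = 3 + 7.7q → q* = 1.9658, p* = 18.1368.
At the floor p = 19.75, quantity demanded = (26 − 19.75)/4 = 1.5625.
Sellers' marginal cost at q' = 1.5625: 3 + 7.7·1.5625 = 15.0313.
Δq = 1.9658 − 1.5625 = 0.4033; wedge = 19.75 − 15.0313 = 4.7187.
Welfare loss = ½ × 0.4033 × 4.7187 = $0.95 thousand.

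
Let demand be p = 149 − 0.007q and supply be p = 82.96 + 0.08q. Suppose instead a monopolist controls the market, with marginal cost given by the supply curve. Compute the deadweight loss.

Competitive equilibrium: 149 − 0.007q = 82.96 + 0.08q → q* = 759.08046, p* = 143.68644.
Marginal revenue: MR = 149 − 0.014q. Set MR = MC: 149 − 0.014q = 82.96 + 0.08q → q_m = 702.55319.
Price p_m = 149 − 0.007·702.55319 = 144.08213; MC(q_m) = 82.96 + 0.08·702.55319 = 139.16426.
Competitive q* = 759.08046, so Δq = 56.52727; wedge = 144.08213 − 139.16426 = 4.91787.
The triangle = ½ × 56.52727 × 4.91787 = 139.

139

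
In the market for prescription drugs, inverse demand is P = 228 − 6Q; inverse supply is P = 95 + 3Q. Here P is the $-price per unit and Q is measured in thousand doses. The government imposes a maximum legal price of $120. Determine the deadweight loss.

$186.89 thousand

Competitive equilibrium: 228 − 6Q = 95 + 3Q → Q* = 14.7778, P* = 139.3333.
At the ceiling P = 120, quantity supplied = (120 − 95)/3 = 8.3333.
Willingness to pay at Q' = 8.3333: 228 − 6·8.3333 = 178.0002.
ΔQ = 14.7778 − 8.3333 = 6.4445; wedge = 178.0002 − 120 = 58.0002.
DWL = ½ × 6.4445 × 58.0002 = $186.89 thousand.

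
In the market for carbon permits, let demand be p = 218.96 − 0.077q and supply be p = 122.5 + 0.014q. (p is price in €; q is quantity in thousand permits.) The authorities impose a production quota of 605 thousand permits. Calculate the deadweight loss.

Competitive equilibrium: 218.96 − 0.077q = 122.5 + 0.014q → q* = 1060, p* = 137.34.
At q = 605: demand price = 218.96 − 0.077·605 = 172.375; supply price = 122.5 + 0.014·605 = 130.97.
Δq = 1060 − 605 = 455; wedge = 172.375 − 130.97 = 41.405.
Welfare loss = ½ × 455 × 41.405 = €9419.64 thousand.

€9419.64 thousand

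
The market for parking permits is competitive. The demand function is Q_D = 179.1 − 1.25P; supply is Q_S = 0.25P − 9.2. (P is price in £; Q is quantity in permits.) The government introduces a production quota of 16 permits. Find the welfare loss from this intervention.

£91.76

In inverse form: demand P = 143.28 − 0.8Q, supply P = 36.8 + 4Q.
Competitive equilibrium: 143.28 − 0.8Q = 36.8 + 4Q → Q* = 22.1833, P* = 125.5333.
At Q = 16: demand price = 143.28 − 0.8·16 = 130.48; supply price = 36.8 + 4·16 = 100.8.
ΔQ = 22.1833 − 16 = 6.1833; wedge = 130.48 − 100.8 = 29.68.
Deadweight loss = ½ × 6.1833 × 29.68 = £91.76.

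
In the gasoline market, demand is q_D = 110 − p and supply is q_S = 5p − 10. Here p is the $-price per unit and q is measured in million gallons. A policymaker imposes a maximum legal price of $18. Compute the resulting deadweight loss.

$60 million

In inverse form: demand p = 110 − q, supply p = 2 + 0.2q.
Competitive equilibrium: 110 − q = 2 + 0.2q → q* = 90, p* = 20.
At the ceiling p = 18, quantity supplied = (18 − 2)/0.2 = 80.
Willingness to pay at q' = 80: 110 − 1·80 = 30.
Δq = 90 − 80 = 10; wedge = 30 − 18 = 12.
DWL = ½ × 10 × 12 = $60 million.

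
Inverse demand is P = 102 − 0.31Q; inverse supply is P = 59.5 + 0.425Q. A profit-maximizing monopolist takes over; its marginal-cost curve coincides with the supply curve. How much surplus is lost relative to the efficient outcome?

Competitive equilibrium: 102 − 0.31Q = 59.5 + 0.425Q → Q* = 57.8231, P* = 84.0748.
Marginal revenue: MR = 102 − 0.62Q. Set MR = MC: 102 − 0.62Q = 59.5 + 0.425Q → Q_m = 40.6699.
Price P_m = 102 − 0.31·40.6699 = 89.3923; MC(Q_m) = 59.5 + 0.425·40.6699 = 76.7847.
Competitive Q* = 57.8231, so ΔQ = 17.1532; wedge = 89.3923 − 76.7847 = 12.6076.
The triangle = ½ × 17.1532 × 12.6076 = 108.13.

108.13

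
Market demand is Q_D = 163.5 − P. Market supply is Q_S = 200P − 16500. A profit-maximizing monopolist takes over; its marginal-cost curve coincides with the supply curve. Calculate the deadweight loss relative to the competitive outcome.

In inverse form: demand P = 163.5 − Q, supply P = 82.5 + 0.005Q.
Competitive equilibrium: 163.5 − Q = 82.5 + 0.005Q → Q* = 80.597, P* = 82.903.
Marginal revenue: MR = 163.5 − 2Q. Set MR = MC: 163.5 − 2Q = 82.5 + 0.005Q → Q_m = 40.399.
Price P_m = 163.5 − 1·40.399 = 123.101; MC(Q_m) = 82.5 + 0.005·40.399 = 82.702.
Competitive Q* = 80.597, so ΔQ = 40.198; wedge = 123.101 − 82.702 = 40.399.
The triangle = ½ × 40.198 × 40.399 = 811.98.

811.98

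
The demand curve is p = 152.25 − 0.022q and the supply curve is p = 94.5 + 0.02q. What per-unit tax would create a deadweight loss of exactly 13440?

Competitive equilibrium: 152.25 − 0.022q = 94.5 + 0.02q → q* = 1375, p* = 122.
A tax t gives Δq = t/0.042 and wedge t, so DWL = t²/0.084.
t²/0.084 = 13440 → t² = 1128.96 → t = 33.6.

33.6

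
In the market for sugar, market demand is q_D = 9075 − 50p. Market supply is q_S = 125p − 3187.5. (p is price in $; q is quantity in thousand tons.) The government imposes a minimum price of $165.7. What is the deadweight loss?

$320068.83 thousand

In inverse form: demand p = 181.5 − 0.02q, supply p = 25.5 + 0.008q.
Competitive equilibrium: 181.5 − 0.02q = 25.5 + 0.008q → q* = 5571.4286, p* = 70.0714.
At the floor p = 165.7, quantity demanded = (181.5 − 165.7)/0.02 = 790.
Sellers' marginal cost at q' = 790: 25.5 + 0.008·790 = 31.82.
Δq = 5571.4286 − 790 = 4781.4286; wedge = 165.7 − 31.82 = 133.88.
Deadweight loss = ½ × 4781.4286 × 133.88 = $320068.83 thousand.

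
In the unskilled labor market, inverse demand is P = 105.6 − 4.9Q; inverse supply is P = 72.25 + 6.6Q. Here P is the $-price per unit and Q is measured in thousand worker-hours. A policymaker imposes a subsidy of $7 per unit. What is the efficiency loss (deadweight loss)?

$2.13 thousand

Competitive equilibrium: 105.6 − 4.9Q = 72.25 + 6.6Q → Q* = 2.9, P* = 91.39.
The subsidy lowers effective supply by 7: P = 65.25 + 6.6Q.
New quantity: 105.6 − 4.9Q = 65.25 + 6.6Q → Q' = 3.5087.
Overproduction ΔQ = 3.5087 − 2.9 = 0.6087; wedge = subsidy = 7.
The triangle = ½ × 0.6087 × 7 = $2.13 thousand.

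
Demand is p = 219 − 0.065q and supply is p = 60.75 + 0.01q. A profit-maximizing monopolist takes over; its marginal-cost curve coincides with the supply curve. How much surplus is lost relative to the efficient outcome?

35988.75

Competitive equilibrium: 219 − 0.065q = 60.75 + 0.01q → q* = 2110, p* = 81.85.
Marginal revenue: MR = 219 − 0.13q. Set MR = MC: 219 − 0.13q = 60.75 + 0.01q → q_m = 1130.3571.
Price p_m = 219 − 0.065·1130.3571 = 145.5268; MC(q_m) = 60.75 + 0.01·1130.3571 = 72.0536.
Competitive q* = 2110, so Δq = 979.6429; wedge = 145.5268 − 72.0536 = 73.4732.
Welfare loss = ½ × 979.6429 × 73.4732 = 35988.75.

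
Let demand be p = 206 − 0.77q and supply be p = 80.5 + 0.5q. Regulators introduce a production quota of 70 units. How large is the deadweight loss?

Competitive equilibrium: 206 − 0.77q = 80.5 + 0.5q → q* = 98.8189, p* = 129.9094.
At q = 70: demand price = 206 − 0.77·70 = 152.1; supply price = 80.5 + 0.5·70 = 115.5.
Δq = 98.8189 − 70 = 28.8189; wedge = 152.1 − 115.5 = 36.6.
DWL = ½ × 28.8189 × 36.6 = 527.39.

527.39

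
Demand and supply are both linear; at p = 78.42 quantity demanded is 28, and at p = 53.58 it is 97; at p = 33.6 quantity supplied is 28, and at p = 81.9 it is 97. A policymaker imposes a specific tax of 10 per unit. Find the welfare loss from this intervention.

47.17

Demand slope = (53.58 − 78.42)/(97 − 28) = −0.36, so p = 88.5 − 0.36q.
Supply slope = (81.9 − 33.6)/(97 − 28) = 0.7, so p = 14 + 0.7q.
Competitive equilibrium: 88.5 − 0.36q = 14 + 0.7q → q* = 70.283, p* = 63.1981.
With the tax, the buyer price exceeds the seller price by 10: (88.5 − 0.36q) − (14 + 0.7q) = 10 → q' = 60.8491.
Δq = 70.283 − 60.8491 = 9.4339; the wedge equals the tax, 10.
Welfare loss = ½ × 9.4339 × 10 = 47.17.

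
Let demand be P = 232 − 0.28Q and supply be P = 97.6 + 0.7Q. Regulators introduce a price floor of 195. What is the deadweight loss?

12.25

Competitive equilibrium: 232 − 0.28Q = 97.6 + 0.7Q → Q* = 137.1429, P* = 193.6.
At the floor P = 195, quantity demanded = (232 − 195)/0.28 = 132.1429.
Sellers' marginal cost at Q' = 132.1429: 97.6 + 0.7·132.1429 = 190.1.
ΔQ = 137.1429 − 132.1429 = 5; wedge = 195 − 190.1 = 4.9.
The triangle = ½ × 5 × 4.9 = 12.25.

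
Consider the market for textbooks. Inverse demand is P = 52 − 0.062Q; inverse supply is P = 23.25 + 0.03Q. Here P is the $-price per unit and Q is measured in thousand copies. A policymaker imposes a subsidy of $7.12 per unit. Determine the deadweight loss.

$275.51 thousand

Competitive equilibrium: 52 − 0.062Q = 23.25 + 0.03Q → Q* = 312.5, P* = 32.625.
The subsidy lowers effective supply by 7.12: P = 16.13 + 0.03Q.
New quantity: 52 − 0.062Q = 16.13 + 0.03Q → Q' = 389.8913.
Overproduction ΔQ = 389.8913 − 312.5 = 77.3913; wedge = subsidy = 7.12.
Welfare loss = ½ × 77.3913 × 7.12 = $275.51 thousand.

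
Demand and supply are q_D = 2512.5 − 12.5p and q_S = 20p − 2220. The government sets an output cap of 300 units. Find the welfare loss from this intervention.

10003.85

In inverse form: demand p = 201 − 0.08q, supply p = 111 + 0.05q.
Competitive equilibrium: 201 − 0.08q = 111 + 0.05q → q* = 692.3077, p* = 145.6154.
At q = 300: demand price = 201 − 0.08·300 = 177; supply price = 111 + 0.05·300 = 126.
Δq = 692.3077 − 300 = 392.3077; wedge = 177 − 126 = 51.
Deadweight loss = ½ × 392.3077 × 51 = 10003.85.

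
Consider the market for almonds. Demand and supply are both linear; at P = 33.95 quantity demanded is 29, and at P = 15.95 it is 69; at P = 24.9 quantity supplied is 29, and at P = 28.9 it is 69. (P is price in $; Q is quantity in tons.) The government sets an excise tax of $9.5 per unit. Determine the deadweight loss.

Demand slope = (15.95 − 33.95)/(69 − 29) = −0.45, so P = 47 − 0.45Q.
Supply slope = (28.9 − 24.9)/(69 − 29) = 0.1, so P = 22 + 0.1Q.
Competitive equilibrium: 47 − 0.45Q = 22 + 0.1Q → Q* = 45.4545, P* = 26.5455.
With the tax, the buyer price exceeds the seller price by 9.5: (47 − 0.45Q) − (22 + 0.1Q) = 9.5 → Q' = 28.1818.
ΔQ = 45.4545 − 28.1818 = 17.2727; the wedge equals the tax, 9.5.
DWL = ½ × 17.2727 × 9.5 = $82.05.

$82.05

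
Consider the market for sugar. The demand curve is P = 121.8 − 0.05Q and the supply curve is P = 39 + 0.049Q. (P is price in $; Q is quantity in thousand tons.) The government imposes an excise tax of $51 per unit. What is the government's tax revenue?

$16381.82 thousand

Competitive equilibrium: 121.8 − 0.05Q = 39 + 0.049Q → Q* = 836.3636, P* = 79.9818.
With the tax, the buyer price exceeds the seller price by 51: (121.8 − 0.05Q) − (39 + 0.049Q) = 51 → Q' = 321.2121.
Tax revenue = 51 × 321.2121 = $16381.82 thousand.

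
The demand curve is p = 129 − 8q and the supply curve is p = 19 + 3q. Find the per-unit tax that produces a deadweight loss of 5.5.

11

Competitive equilibrium: 129 − 8q = 19 + 3q → q* = 10, p* = 49.
A tax t gives Δq = t/11 and wedge t, so DWL = t²/22.
t²/22 = 5.5 → t² = 121 → t = 11.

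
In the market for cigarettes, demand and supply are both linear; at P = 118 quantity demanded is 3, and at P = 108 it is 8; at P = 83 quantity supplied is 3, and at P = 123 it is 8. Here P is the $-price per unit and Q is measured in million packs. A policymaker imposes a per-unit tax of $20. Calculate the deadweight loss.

Demand slope = (108 − 118)/(8 − 3) = −2, so P = 124 − 2Q.
Supply slope = (123 − 83)/(8 − 3) = 8, so P = 59 + 8Q.
Competitive equilibrium: 124 − 2Q = 59 + 8Q → Q* = 6.5, P* = 111.
With the tax, the buyer price exceeds the seller price by 20: (124 − 2Q) − (59 + 8Q) = 20 → Q' = 4.5.
ΔQ = 6.5 − 4.5 = 2; the wedge equals the tax, 20.
DWL = ½ × 2 × 20 = $20 million.

$20 million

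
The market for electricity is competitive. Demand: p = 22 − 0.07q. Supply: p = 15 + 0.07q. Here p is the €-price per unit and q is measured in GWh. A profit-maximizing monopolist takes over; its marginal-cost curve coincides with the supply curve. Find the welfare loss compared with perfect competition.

€19.44

Competitive equilibrium: 22 − 0.07q = 15 + 0.07q → q* = 50, p* = 18.5.
Marginal revenue: MR = 22 − 0.14q. Set MR = MC: 22 − 0.14q = 15 + 0.07q → q_m = 33.33333.
Price p_m = 22 − 0.07·33.33333 = 19.66667; MC(q_m) = 15 + 0.07·33.33333 = 17.33333.
Competitive q* = 50, so Δq = 16.66667; wedge = 19.66667 − 17.33333 = 2.33334.
DWL = ½ × 16.66667 × 2.33334 = €19.44.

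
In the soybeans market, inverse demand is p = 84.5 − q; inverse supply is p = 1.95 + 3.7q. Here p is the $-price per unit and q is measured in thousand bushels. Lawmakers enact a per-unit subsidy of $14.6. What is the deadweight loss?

Competitive equilibrium: 84.5 − q = 1.95 + 3.7q → q* = 17.5638, p* = 66.9362.
The subsidy lowers effective supply by 14.6: p = 3.7q − 12.65.
New quantity: 84.5 − q = 3.7q − 12.65 → q' = 20.6702.
Overproduction Δq = 20.6702 − 17.5638 = 3.1064; wedge = subsidy = 14.6.
DWL = ½ × 3.1064 × 14.6 = $22.68 thousand.

$22.68 thousand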